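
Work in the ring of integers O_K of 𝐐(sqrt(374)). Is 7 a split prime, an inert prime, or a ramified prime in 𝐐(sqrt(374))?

inert

374 mod 4 = 2, hence disc K = 4·374 = 1496 and O_K = ℤ[√374].
Since gcd(7, 1496) = 1 the prime 7 does not ramify.
(374/7) = 3^3 mod 7 = 6, giving Legendre symbol -1.
d is a non-residue mod p, hence 7 remains inert in O_K.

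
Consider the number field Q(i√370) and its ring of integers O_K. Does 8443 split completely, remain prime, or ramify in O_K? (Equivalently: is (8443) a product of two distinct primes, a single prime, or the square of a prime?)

inert — (8443) stays prime in O_K

Since -370 ≢ 1 mod 4, the ring of integers is ℤ[√-370] with discriminant 4·(-370) = -1480.
8443 ∤ -1480, so 8443 is unramified.
Compute (-370/8443) via Euler: 8073^((8443-1)/2) mod 8443 = 8442, so (-370/8443) = -1.
d is a non-residue mod p, hence 8443 remains inert in O_K.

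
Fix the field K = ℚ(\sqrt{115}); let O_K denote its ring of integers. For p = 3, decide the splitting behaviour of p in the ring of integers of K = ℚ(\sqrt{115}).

split — (3) = 𝔭₁𝔭₂ with 𝔭₁ ≠ 𝔭₂

115 mod 4 = 3, hence disc K = 4·115 = 460 and O_K = ℤ[√115].
Since gcd(3, 460) = 1 the prime 3 does not ramify.
Euler's criterion: 115^1 mod 3 = 1. Thus (115|3) = 1.
d is a quadratic residue mod p, hence 3 splits in O_K.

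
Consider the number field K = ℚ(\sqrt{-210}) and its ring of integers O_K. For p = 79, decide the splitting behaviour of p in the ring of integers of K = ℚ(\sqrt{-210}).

Since -210 ≢ 1 mod 4, the ring of integers is ℤ[√-210] with discriminant 4·(-210) = -840.
disc(K) = -840 is not divisible by 79; 79 is unramified.
Legendre symbol by Euler's criterion: (-210/79) ≡ (-210)^39 ≡ 78 (mod 79), i.e. (-210/79) = -1.
d is a non-residue mod p, hence 79 remains inert in O_K.

79 remains inert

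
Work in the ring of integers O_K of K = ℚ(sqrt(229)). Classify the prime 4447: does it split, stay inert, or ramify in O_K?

inert

d = 229 ≡ 1 (mod 4), so O_K = ℤ[(1+√229)/2] and disc(K) = d = 229.
disc(K) = 229 is not divisible by 4447; 4447 is unramified.
Legendre symbol by Euler's criterion: (229/4447) ≡ 229^2223 ≡ 4446 (mod 4447), i.e. (229/4447) = -1.
d is a non-residue mod p, hence 4447 remains inert in O_K.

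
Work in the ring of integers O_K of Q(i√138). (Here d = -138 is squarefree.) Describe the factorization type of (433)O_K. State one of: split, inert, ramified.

p is inert

d = -138 ≡ 2 (mod 4), so O_K = ℤ[√-138] and disc(K) = 4d = -552.
disc(K) = -552 is not divisible by 433; 433 is unramified.
Euler's criterion: (-138)^216 mod 433 = 432. Thus (-138|433) = -1.
d is a non-residue mod p, hence 433 remains inert in O_K.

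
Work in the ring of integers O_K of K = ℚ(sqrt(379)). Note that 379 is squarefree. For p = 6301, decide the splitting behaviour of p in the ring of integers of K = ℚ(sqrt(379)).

6301 remains inert

d = 379 ≡ 3 (mod 4), so O_K = ℤ[√379] and disc(K) = 4d = 1516.
Since gcd(6301, 1516) = 1 the prime 6301 does not ramify.
Legendre symbol by Euler's criterion: (379/6301) ≡ 379^3150 ≡ 6300 (mod 6301), i.e. (379/6301) = -1.
(379/6301) = -1, so 6301 is inert.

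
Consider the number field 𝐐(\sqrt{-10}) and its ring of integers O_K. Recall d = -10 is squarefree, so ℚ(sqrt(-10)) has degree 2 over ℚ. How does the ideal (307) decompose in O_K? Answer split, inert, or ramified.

-10 mod 4 = 2, hence disc K = 4·(-10) = -40 and O_K = ℤ[√-10].
Since gcd(307, -40) = 1 the prime 307 does not ramify.
Euler's criterion: (-10)^153 mod 307 = 306. Thus (-10|307) = -1.
Legendre symbol -1 ⇒ 307 is inert.

p is inert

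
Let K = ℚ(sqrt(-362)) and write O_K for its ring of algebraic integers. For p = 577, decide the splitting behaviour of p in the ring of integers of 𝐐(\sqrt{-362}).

-362 mod 4 = 2, hence disc K = 4·(-362) = -1448 and O_K = ℤ[√-362].
disc(K) = -1448 is not divisible by 577; 577 is unramified.
Euler's criterion: (-362)^288 mod 577 = 1. Thus (-362|577) = 1.
(-362/577) = 1, so 577 splits.

split — (577) = 𝔭₁𝔭₂ with 𝔭₁ ≠ 𝔭₂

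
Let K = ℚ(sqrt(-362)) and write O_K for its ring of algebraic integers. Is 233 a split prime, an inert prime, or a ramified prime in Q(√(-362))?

-362 mod 4 = 2, hence disc K = 4·(-362) = -1448 and O_K = ℤ[√-362].
Since gcd(233, -1448) = 1 the prime 233 does not ramify.
Euler's criterion: (-362)^116 mod 233 = 1. Thus (-362|233) = 1.
d is a quadratic residue mod p, hence 233 splits in O_K.

p splits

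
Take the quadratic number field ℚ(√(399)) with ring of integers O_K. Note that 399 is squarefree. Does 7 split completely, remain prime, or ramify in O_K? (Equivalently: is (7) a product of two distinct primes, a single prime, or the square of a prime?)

Since 399 ≢ 1 mod 4, the ring of integers is ℤ[√399] with discriminant 4·399 = 1596.
7 divides disc(K) = 1596, so 7 ramifies.

ramified — (7) = 𝔭²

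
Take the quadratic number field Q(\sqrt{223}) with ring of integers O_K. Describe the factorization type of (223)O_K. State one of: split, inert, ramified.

d = 223 ≡ 3 (mod 4), so O_K = ℤ[√223] and disc(K) = 4d = 892.
disc(K) = 892 = 223·4, so p = 223 is ramified.

223 is ramified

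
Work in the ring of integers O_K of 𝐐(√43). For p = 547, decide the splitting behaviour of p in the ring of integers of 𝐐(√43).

Since 43 ≢ 1 mod 4, the ring of integers is ℤ[√43] with discriminant 4·43 = 172.
547 ∤ 172, so 547 is unramified.
(43/547) = 43^273 mod 547 = 546, giving Legendre symbol -1.
d is a non-residue mod p, hence 547 remains inert in O_K.

inert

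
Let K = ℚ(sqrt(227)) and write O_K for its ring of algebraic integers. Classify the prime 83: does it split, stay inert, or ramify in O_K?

split — (83) = 𝔭₁𝔭₂ with 𝔭₁ ≠ 𝔭₂

Since 227 ≢ 1 mod 4, the ring of integers is ℤ[√227] with discriminant 4·227 = 908.
83 ∤ 908, so 83 is unramified.
Legendre symbol by Euler's criterion: (227/83) ≡ 227^41 ≡ 1 (mod 83), i.e. (227/83) = 1.
Legendre symbol 1 ⇒ 83 is split.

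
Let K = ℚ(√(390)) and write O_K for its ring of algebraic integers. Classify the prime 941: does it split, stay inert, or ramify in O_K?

remains prime (inert)

390 mod 4 = 2, hence disc K = 4·390 = 1560 and O_K = ℤ[√390].
disc(K) = 1560 is not divisible by 941; 941 is unramified.
(390/941) = 390^470 mod 941 = 940, giving Legendre symbol -1.
Legendre symbol -1 ⇒ 941 is inert.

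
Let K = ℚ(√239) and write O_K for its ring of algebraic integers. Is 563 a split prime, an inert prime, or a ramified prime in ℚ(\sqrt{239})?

d = 239 ≡ 3 (mod 4), so O_K = ℤ[√239] and disc(K) = 4d = 956.
Since gcd(563, 956) = 1 the prime 563 does not ramify.
Legendre symbol by Euler's criterion: (239/563) ≡ 239^281 ≡ 562 (mod 563), i.e. (239/563) = -1.
d is a non-residue mod p, hence 563 remains inert in O_K.

inert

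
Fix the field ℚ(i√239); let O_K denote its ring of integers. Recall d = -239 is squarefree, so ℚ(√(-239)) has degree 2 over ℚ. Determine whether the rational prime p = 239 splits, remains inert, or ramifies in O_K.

ramifies in O_K

d = -239 ≡ 1 (mod 4), so O_K = ℤ[(1+√-239)/2] and disc(K) = d = -239.
disc(K) = -239 = 239·(-1), so p = 239 is ramified.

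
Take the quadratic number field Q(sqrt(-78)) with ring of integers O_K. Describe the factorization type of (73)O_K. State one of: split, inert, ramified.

d = -78 ≡ 2 (mod 4), so O_K = ℤ[√-78] and disc(K) = 4d = -312.
73 ∤ -312, so 73 is unramified.
Legendre symbol by Euler's criterion: (-78/73) ≡ (-78)^36 ≡ 72 (mod 73), i.e. (-78/73) = -1.
(-78/73) = -1, so 73 is inert.

inert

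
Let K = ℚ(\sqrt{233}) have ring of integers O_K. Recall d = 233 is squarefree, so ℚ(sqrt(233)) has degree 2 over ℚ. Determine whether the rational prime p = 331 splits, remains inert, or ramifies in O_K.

p splits

Since 233 ≡ 1 mod 4, the ring of integers is ℤ[(1+√233)/2] with discriminant 233.
disc(K) = 233 is not divisible by 331; 331 is unramified.
(233/331) = 233^165 mod 331 = 1, giving Legendre symbol 1.
d is a quadratic residue mod p, hence 331 splits in O_K.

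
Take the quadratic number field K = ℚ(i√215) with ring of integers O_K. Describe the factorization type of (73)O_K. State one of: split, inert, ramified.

split

Since -215 ≡ 1 mod 4, the ring of integers is ℤ[(1+√-215)/2] with discriminant -215.
disc(K) = -215 is not divisible by 73; 73 is unramified.
Euler's criterion: (-215)^36 mod 73 = 1. Thus (-215|73) = 1.
d is a quadratic residue mod p, hence 73 splits in O_K.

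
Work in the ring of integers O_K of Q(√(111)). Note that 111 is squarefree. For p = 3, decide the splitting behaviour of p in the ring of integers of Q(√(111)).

p ramifies

Since 111 ≢ 1 mod 4, the ring of integers is ℤ[√111] with discriminant 4·111 = 444.
Ramification test: 3 | 444. The prime 3 ramifies in K.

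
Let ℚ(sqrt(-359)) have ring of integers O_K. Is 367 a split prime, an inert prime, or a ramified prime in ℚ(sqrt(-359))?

367 splits in O_K

d = -359 ≡ 1 (mod 4), so O_K = ℤ[(1+√-359)/2] and disc(K) = d = -359.
367 ∤ -359, so 367 is unramified.
Legendre symbol by Euler's criterion: (-359/367) ≡ (-359)^183 ≡ 1 (mod 367), i.e. (-359/367) = 1.
Legendre symbol 1 ⇒ 367 is split.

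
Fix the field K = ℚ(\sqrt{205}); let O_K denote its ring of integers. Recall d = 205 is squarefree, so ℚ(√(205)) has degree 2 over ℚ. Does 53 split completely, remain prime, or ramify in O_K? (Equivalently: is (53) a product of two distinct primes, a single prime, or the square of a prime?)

53 splits in O_K

d = 205 ≡ 1 (mod 4), so O_K = ℤ[(1+√205)/2] and disc(K) = d = 205.
53 ∤ 205, so 53 is unramified.
(205/53) = 46^26 mod 53 = 1, giving Legendre symbol 1.
Legendre symbol 1 ⇒ 53 is split.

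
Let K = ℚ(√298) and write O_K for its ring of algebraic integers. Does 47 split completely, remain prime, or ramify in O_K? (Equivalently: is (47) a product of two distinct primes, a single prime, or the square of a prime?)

d = 298 ≡ 2 (mod 4), so O_K = ℤ[√298] and disc(K) = 4d = 1192.
Since gcd(47, 1192) = 1 the prime 47 does not ramify.
Legendre symbol by Euler's criterion: (298/47) ≡ 298^23 ≡ 1 (mod 47), i.e. (298/47) = 1.
d is a quadratic residue mod p, hence 47 splits in O_K.

p splits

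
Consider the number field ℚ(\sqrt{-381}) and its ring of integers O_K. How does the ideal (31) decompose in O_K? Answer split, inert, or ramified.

d = -381 ≡ 3 (mod 4), so O_K = ℤ[√-381] and disc(K) = 4d = -1524.
31 ∤ -1524, so 31 is unramified.
(-381/31) = 22^15 mod 31 = 30, giving Legendre symbol -1.
Legendre symbol -1 ⇒ 31 is inert.

p is inert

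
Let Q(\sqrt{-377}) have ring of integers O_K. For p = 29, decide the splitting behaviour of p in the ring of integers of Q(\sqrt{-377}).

ramified — (29) = 𝔭²

-377 mod 4 = 3, hence disc K = 4·(-377) = -1508 and O_K = ℤ[√-377].
disc(K) = -1508 = 29·(-52), so p = 29 is ramified.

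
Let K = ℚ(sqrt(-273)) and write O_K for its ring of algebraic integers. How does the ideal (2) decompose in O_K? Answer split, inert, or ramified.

ramified

Since -273 ≢ 1 mod 4, the ring of integers is ℤ[√-273] with discriminant 4·(-273) = -1092.
Ramification test: 2 | -1092. The prime 2 ramifies in K.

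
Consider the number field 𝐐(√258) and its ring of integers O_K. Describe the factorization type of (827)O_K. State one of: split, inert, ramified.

p splits

258 mod 4 = 2, hence disc K = 4·258 = 1032 and O_K = ℤ[√258].
Since gcd(827, 1032) = 1 the prime 827 does not ramify.
Legendre symbol by Euler's criterion: (258/827) ≡ 258^413 ≡ 1 (mod 827), i.e. (258/827) = 1.
Legendre symbol 1 ⇒ 827 is split.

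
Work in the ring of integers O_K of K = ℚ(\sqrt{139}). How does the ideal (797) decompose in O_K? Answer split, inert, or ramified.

p is inert

Since 139 ≢ 1 mod 4, the ring of integers is ℤ[√139] with discriminant 4·139 = 556.
Since gcd(797, 556) = 1 the prime 797 does not ramify.
Euler's criterion: 139^398 mod 797 = 796. Thus (139|797) = -1.
Legendre symbol -1 ⇒ 797 is inert.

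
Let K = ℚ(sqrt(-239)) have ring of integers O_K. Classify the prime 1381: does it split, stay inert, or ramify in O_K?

-239 mod 4 = 1, hence disc K = -239 and O_K = ℤ[(1+√-239)/2].
1381 ∤ -239, so 1381 is unramified.
Euler's criterion: (-239)^690 mod 1381 = 1. Thus (-239|1381) = 1.
d is a quadratic residue mod p, hence 1381 splits in O_K.

splits completely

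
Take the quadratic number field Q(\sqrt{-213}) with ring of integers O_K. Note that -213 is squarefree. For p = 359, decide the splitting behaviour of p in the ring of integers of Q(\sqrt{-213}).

p splits

d = -213 ≡ 3 (mod 4), so O_K = ℤ[√-213] and disc(K) = 4d = -852.
359 ∤ -852, so 359 is unramified.
Compute (-213/359) via Euler: 146^((359-1)/2) mod 359 = 1, so (-213/359) = 1.
d is a quadratic residue mod p, hence 359 splits in O_K.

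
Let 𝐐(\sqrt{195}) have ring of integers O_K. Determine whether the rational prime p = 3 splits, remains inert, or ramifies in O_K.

195 mod 4 = 3, hence disc K = 4·195 = 780 and O_K = ℤ[√195].
Ramification test: 3 | 780. The prime 3 ramifies in K.

3 is ramified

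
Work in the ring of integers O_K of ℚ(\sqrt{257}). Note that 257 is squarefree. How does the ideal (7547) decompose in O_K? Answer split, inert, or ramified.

Since 257 ≡ 1 mod 4, the ring of integers is ℤ[(1+√257)/2] with discriminant 257.
disc(K) = 257 is not divisible by 7547; 7547 is unramified.
Legendre symbol by Euler's criterion: (257/7547) ≡ 257^3773 ≡ 7546 (mod 7547), i.e. (257/7547) = -1.
(257/7547) = -1, so 7547 is inert.

inert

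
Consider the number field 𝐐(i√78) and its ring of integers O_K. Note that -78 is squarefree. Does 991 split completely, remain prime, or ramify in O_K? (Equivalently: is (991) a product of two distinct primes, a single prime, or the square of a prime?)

p splits

Since -78 ≢ 1 mod 4, the ring of integers is ℤ[√-78] with discriminant 4·(-78) = -312.
991 ∤ -312, so 991 is unramified.
Euler's criterion: (-78)^495 mod 991 = 1. Thus (-78|991) = 1.
Legendre symbol 1 ⇒ 991 is split.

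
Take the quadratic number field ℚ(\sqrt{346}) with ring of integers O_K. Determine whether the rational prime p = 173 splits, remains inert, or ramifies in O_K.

d = 346 ≡ 2 (mod 4), so O_K = ℤ[√346] and disc(K) = 4d = 1384.
disc(K) = 1384 = 173·8, so p = 173 is ramified.

ramifies in O_K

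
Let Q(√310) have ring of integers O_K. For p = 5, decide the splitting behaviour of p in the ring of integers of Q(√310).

p ramifies

Since 310 ≢ 1 mod 4, the ring of integers is ℤ[√310] with discriminant 4·310 = 1240.
disc(K) = 1240 = 5·248, so p = 5 is ramified.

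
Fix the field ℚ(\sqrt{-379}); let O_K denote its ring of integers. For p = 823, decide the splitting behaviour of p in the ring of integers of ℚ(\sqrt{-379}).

inert

-379 mod 4 = 1, hence disc K = -379 and O_K = ℤ[(1+√-379)/2].
823 ∤ -379, so 823 is unramified.
Legendre symbol by Euler's criterion: (-379/823) ≡ (-379)^411 ≡ 822 (mod 823), i.e. (-379/823) = -1.
d is a non-residue mod p, hence 823 remains inert in O_K.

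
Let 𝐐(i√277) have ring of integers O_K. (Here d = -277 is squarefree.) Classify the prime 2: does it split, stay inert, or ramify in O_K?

2 is ramified

-277 mod 4 = 3, hence disc K = 4·(-277) = -1108 and O_K = ℤ[√-277].
2 divides disc(K) = -1108, so 2 ramifies.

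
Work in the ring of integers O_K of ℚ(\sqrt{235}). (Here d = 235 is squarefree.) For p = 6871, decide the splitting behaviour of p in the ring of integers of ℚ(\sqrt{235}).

d = 235 ≡ 3 (mod 4), so O_K = ℤ[√235] and disc(K) = 4d = 940.
Since gcd(6871, 940) = 1 the prime 6871 does not ramify.
Compute (235/6871) via Euler: 235^((6871-1)/2) mod 6871 = 6870, so (235/6871) = -1.
(235/6871) = -1, so 6871 is inert.

remains prime (inert)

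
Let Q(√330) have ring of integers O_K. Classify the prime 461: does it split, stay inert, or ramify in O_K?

d = 330 ≡ 2 (mod 4), so O_K = ℤ[√330] and disc(K) = 4d = 1320.
Since gcd(461, 1320) = 1 the prime 461 does not ramify.
(330/461) = 330^230 mod 461 = 460, giving Legendre symbol -1.
Legendre symbol -1 ⇒ 461 is inert.

inert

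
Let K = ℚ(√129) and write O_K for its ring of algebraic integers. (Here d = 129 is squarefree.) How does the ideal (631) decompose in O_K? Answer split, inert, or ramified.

129 mod 4 = 1, hence disc K = 129 and O_K = ℤ[(1+√129)/2].
disc(K) = 129 is not divisible by 631; 631 is unramified.
(129/631) = 129^315 mod 631 = 630, giving Legendre symbol -1.
Legendre symbol -1 ⇒ 631 is inert.

remains prime (inert)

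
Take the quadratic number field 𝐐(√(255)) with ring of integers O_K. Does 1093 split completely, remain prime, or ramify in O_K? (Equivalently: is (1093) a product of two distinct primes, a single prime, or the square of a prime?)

255 mod 4 = 3, hence disc K = 4·255 = 1020 and O_K = ℤ[√255].
disc(K) = 1020 is not divisible by 1093; 1093 is unramified.
Compute (255/1093) via Euler: 255^((1093-1)/2) mod 1093 = 1, so (255/1093) = 1.
(255/1093) = 1, so 1093 splits.

1093 splits in O_K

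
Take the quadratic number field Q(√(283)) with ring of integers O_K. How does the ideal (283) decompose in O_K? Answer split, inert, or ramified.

283 mod 4 = 3, hence disc K = 4·283 = 1132 and O_K = ℤ[√283].
283 divides disc(K) = 1132, so 283 ramifies.

ramifies in O_K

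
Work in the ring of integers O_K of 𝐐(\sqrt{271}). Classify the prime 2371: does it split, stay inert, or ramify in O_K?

d = 271 ≡ 3 (mod 4), so O_K = ℤ[√271] and disc(K) = 4d = 1084.
disc(K) = 1084 is not divisible by 2371; 2371 is unramified.
Euler's criterion: 271^1185 mod 2371 = 1. Thus (271|2371) = 1.
Legendre symbol 1 ⇒ 2371 is split.

p splits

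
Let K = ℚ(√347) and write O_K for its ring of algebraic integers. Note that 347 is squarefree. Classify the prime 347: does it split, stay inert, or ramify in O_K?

ramified — (347) = 𝔭²

Since 347 ≢ 1 mod 4, the ring of integers is ℤ[√347] with discriminant 4·347 = 1388.
347 divides disc(K) = 1388, so 347 ramifies.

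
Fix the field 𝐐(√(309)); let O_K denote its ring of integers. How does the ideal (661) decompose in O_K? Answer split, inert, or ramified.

309 mod 4 = 1, hence disc K = 309 and O_K = ℤ[(1+√309)/2].
Since gcd(661, 309) = 1 the prime 661 does not ramify.
Compute (309/661) via Euler: 309^((661-1)/2) mod 661 = 660, so (309/661) = -1.
Legendre symbol -1 ⇒ 661 is inert.

inert — (661) stays prime in O_K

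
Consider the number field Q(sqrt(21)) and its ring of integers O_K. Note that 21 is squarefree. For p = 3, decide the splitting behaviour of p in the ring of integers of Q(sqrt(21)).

21 mod 4 = 1, hence disc K = 21 and O_K = ℤ[(1+√21)/2].
3 divides disc(K) = 21, so 3 ramifies.

p ramifies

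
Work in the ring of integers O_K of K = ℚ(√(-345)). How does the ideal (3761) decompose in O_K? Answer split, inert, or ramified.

inert

-345 mod 4 = 3, hence disc K = 4·(-345) = -1380 and O_K = ℤ[√-345].
disc(K) = -1380 is not divisible by 3761; 3761 is unramified.
(-345/3761) = 3416^1880 mod 3761 = 3760, giving Legendre symbol -1.
Legendre symbol -1 ⇒ 3761 is inert.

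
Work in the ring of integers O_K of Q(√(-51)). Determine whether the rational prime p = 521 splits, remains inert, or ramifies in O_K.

p splits

-51 mod 4 = 1, hence disc K = -51 and O_K = ℤ[(1+√-51)/2].
disc(K) = -51 is not divisible by 521; 521 is unramified.
(-51/521) = 470^260 mod 521 = 1, giving Legendre symbol 1.
(-51/521) = 1, so 521 splits.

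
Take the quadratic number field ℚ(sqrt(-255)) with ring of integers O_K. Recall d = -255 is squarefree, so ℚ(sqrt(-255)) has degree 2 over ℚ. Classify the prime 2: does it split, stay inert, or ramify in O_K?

p splits

-255 mod 4 = 1, hence disc K = -255 and O_K = ℤ[(1+√-255)/2].
disc(K) = -255 is not divisible by 2; 2 is unramified.
For p = 2 with d ≡ 1 (mod 4): d mod 8 = 1, so 2 splits.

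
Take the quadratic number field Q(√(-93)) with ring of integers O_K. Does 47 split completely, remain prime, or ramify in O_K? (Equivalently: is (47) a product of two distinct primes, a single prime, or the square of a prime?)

d = -93 ≡ 3 (mod 4), so O_K = ℤ[√-93] and disc(K) = 4d = -372.
47 ∤ -372, so 47 is unramified.
(-93/47) = 1^23 mod 47 = 1, giving Legendre symbol 1.
d is a quadratic residue mod p, hence 47 splits in O_K.

47 splits in O_K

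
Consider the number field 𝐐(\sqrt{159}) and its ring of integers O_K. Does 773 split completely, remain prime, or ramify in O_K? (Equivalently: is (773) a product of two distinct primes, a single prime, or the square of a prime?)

d = 159 ≡ 3 (mod 4), so O_K = ℤ[√159] and disc(K) = 4d = 636.
773 ∤ 636, so 773 is unramified.
Euler's criterion: 159^386 mod 773 = 1. Thus (159|773) = 1.
(159/773) = 1, so 773 splits.

split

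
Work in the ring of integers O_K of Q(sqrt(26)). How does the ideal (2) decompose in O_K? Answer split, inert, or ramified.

ramified — (2) = 𝔭²

d = 26 ≡ 2 (mod 4), so O_K = ℤ[√26] and disc(K) = 4d = 104.
2 divides disc(K) = 104, so 2 ramifies.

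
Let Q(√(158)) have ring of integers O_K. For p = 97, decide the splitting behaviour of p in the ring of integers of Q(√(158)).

Since 158 ≢ 1 mod 4, the ring of integers is ℤ[√158] with discriminant 4·158 = 632.
disc(K) = 632 is not divisible by 97; 97 is unramified.
Legendre symbol by Euler's criterion: (158/97) ≡ 158^48 ≡ 1 (mod 97), i.e. (158/97) = 1.
(158/97) = 1, so 97 splits.

97 splits in O_K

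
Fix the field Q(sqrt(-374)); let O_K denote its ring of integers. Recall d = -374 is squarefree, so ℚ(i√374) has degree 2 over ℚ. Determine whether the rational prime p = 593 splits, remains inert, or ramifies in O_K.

d = -374 ≡ 2 (mod 4), so O_K = ℤ[√-374] and disc(K) = 4d = -1496.
disc(K) = -1496 is not divisible by 593; 593 is unramified.
Legendre symbol by Euler's criterion: (-374/593) ≡ (-374)^296 ≡ 592 (mod 593), i.e. (-374/593) = -1.
(-374/593) = -1, so 593 is inert.

inert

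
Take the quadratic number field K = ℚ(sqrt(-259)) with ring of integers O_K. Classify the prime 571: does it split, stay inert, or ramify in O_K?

p splits

d = -259 ≡ 1 (mod 4), so O_K = ℤ[(1+√-259)/2] and disc(K) = d = -259.
disc(K) = -259 is not divisible by 571; 571 is unramified.
Legendre symbol by Euler's criterion: (-259/571) ≡ (-259)^285 ≡ 1 (mod 571), i.e. (-259/571) = 1.
(-259/571) = 1, so 571 splits.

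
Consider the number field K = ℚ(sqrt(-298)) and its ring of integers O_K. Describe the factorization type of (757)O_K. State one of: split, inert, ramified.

Since -298 ≢ 1 mod 4, the ring of integers is ℤ[√-298] with discriminant 4·(-298) = -1192.
757 ∤ -1192, so 757 is unramified.
(-298/757) = 459^378 mod 757 = 1, giving Legendre symbol 1.
Legendre symbol 1 ⇒ 757 is split.

split — (757) = 𝔭₁𝔭₂ with 𝔭₁ ≠ 𝔭₂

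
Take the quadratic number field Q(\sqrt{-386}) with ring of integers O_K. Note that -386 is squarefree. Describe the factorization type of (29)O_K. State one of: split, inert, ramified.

Since -386 ≢ 1 mod 4, the ring of integers is ℤ[√-386] with discriminant 4·(-386) = -1544.
disc(K) = -1544 is not divisible by 29; 29 is unramified.
Compute (-386/29) via Euler: 20^((29-1)/2) mod 29 = 1, so (-386/29) = 1.
(-386/29) = 1, so 29 splits.

splits completely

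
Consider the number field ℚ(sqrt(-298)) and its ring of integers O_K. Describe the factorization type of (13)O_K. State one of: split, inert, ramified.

Since -298 ≢ 1 mod 4, the ring of integers is ℤ[√-298] with discriminant 4·(-298) = -1192.
13 ∤ -1192, so 13 is unramified.
Compute (-298/13) via Euler: 1^((13-1)/2) mod 13 = 1, so (-298/13) = 1.
Legendre symbol 1 ⇒ 13 is split.

split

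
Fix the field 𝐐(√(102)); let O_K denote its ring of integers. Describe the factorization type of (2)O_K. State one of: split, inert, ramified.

Since 102 ≢ 1 mod 4, the ring of integers is ℤ[√102] with discriminant 4·102 = 408.
2 divides disc(K) = 408, so 2 ramifies.

ramified — (2) = 𝔭²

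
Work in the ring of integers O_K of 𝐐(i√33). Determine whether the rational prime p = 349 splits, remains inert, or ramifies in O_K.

-33 mod 4 = 3, hence disc K = 4·(-33) = -132 and O_K = ℤ[√-33].
Since gcd(349, -132) = 1 the prime 349 does not ramify.
Compute (-33/349) via Euler: 316^((349-1)/2) mod 349 = 348, so (-33/349) = -1.
d is a non-residue mod p, hence 349 remains inert in O_K.

inert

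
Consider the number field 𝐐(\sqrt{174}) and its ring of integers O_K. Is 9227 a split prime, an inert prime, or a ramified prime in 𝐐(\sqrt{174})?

9227 remains inert

174 mod 4 = 2, hence disc K = 4·174 = 696 and O_K = ℤ[√174].
9227 ∤ 696, so 9227 is unramified.
(174/9227) = 174^4613 mod 9227 = 9226, giving Legendre symbol -1.
d is a non-residue mod p, hence 9227 remains inert in O_K.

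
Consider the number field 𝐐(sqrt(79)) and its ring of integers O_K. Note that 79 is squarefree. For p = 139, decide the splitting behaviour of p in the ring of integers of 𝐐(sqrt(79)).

split

Since 79 ≢ 1 mod 4, the ring of integers is ℤ[√79] with discriminant 4·79 = 316.
139 ∤ 316, so 139 is unramified.
Euler's criterion: 79^69 mod 139 = 1. Thus (79|139) = 1.
d is a quadratic residue mod p, hence 139 splits in O_K.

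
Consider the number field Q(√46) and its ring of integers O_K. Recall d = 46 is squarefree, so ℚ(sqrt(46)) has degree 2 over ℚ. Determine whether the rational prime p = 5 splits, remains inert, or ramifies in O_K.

d = 46 ≡ 2 (mod 4), so O_K = ℤ[√46] and disc(K) = 4d = 184.
Since gcd(5, 184) = 1 the prime 5 does not ramify.
Legendre symbol by Euler's criterion: (46/5) ≡ 46^2 ≡ 1 (mod 5), i.e. (46/5) = 1.
Legendre symbol 1 ⇒ 5 is split.

split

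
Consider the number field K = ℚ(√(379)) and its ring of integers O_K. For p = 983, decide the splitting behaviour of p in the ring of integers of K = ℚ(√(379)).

Since 379 ≢ 1 mod 4, the ring of integers is ℤ[√379] with discriminant 4·379 = 1516.
Since gcd(983, 1516) = 1 the prime 983 does not ramify.
Euler's criterion: 379^491 mod 983 = 982. Thus (379|983) = -1.
(379/983) = -1, so 983 is inert.

983 remains inert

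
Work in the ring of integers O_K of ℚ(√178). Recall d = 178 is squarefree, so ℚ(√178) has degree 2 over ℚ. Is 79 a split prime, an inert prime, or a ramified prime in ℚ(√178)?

splits completely

d = 178 ≡ 2 (mod 4), so O_K = ℤ[√178] and disc(K) = 4d = 712.
Since gcd(79, 712) = 1 the prime 79 does not ramify.
Compute (178/79) via Euler: 20^((79-1)/2) mod 79 = 1, so (178/79) = 1.
Legendre symbol 1 ⇒ 79 is split.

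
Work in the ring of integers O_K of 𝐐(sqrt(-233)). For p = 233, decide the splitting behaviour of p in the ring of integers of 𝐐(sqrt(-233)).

-233 mod 4 = 3, hence disc K = 4·(-233) = -932 and O_K = ℤ[√-233].
disc(K) = -932 = 233·(-4), so p = 233 is ramified.

233 is ramified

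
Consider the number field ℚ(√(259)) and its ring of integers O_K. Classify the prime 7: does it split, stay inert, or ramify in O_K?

7 is ramified

259 mod 4 = 3, hence disc K = 4·259 = 1036 and O_K = ℤ[√259].
7 divides disc(K) = 1036, so 7 ramifies.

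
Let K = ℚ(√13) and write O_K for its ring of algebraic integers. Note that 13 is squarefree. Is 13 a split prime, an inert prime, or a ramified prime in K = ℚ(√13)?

Since 13 ≡ 1 mod 4, the ring of integers is ℤ[(1+√13)/2] with discriminant 13.
13 divides disc(K) = 13, so 13 ramifies.

ramifies in O_K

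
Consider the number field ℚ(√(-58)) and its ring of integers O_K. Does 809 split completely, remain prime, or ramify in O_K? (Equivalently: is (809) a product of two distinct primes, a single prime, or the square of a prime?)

inert

Since -58 ≢ 1 mod 4, the ring of integers is ℤ[√-58] with discriminant 4·(-58) = -232.
Since gcd(809, -232) = 1 the prime 809 does not ramify.
Compute (-58/809) via Euler: 751^((809-1)/2) mod 809 = 808, so (-58/809) = -1.
Legendre symbol -1 ⇒ 809 is inert.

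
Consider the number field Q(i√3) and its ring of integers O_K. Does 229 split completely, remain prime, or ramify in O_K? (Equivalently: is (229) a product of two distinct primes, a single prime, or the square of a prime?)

Since -3 ≡ 1 mod 4, the ring of integers is ℤ[(1+√-3)/2] with discriminant -3.
disc(K) = -3 is not divisible by 229; 229 is unramified.
Euler's criterion: (-3)^114 mod 229 = 1. Thus (-3|229) = 1.
(-3/229) = 1, so 229 splits.

splits completely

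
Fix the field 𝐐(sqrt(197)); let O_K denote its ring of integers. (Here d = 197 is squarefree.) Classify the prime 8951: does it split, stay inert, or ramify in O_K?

197 mod 4 = 1, hence disc K = 197 and O_K = ℤ[(1+√197)/2].
disc(K) = 197 is not divisible by 8951; 8951 is unramified.
Compute (197/8951) via Euler: 197^((8951-1)/2) mod 8951 = 8950, so (197/8951) = -1.
(197/8951) = -1, so 8951 is inert.

inert — (8951) stays prime in O_K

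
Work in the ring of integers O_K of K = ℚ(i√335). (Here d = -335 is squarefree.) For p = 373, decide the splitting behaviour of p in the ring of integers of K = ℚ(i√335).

373 splits in O_K

d = -335 ≡ 1 (mod 4), so O_K = ℤ[(1+√-335)/2] and disc(K) = d = -335.
disc(K) = -335 is not divisible by 373; 373 is unramified.
Legendre symbol by Euler's criterion: (-335/373) ≡ (-335)^186 ≡ 1 (mod 373), i.e. (-335/373) = 1.
Legendre symbol 1 ⇒ 373 is split.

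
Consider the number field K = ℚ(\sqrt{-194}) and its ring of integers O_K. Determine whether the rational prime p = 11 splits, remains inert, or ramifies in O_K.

split

-194 mod 4 = 2, hence disc K = 4·(-194) = -776 and O_K = ℤ[√-194].
disc(K) = -776 is not divisible by 11; 11 is unramified.
Compute (-194/11) via Euler: 4^((11-1)/2) mod 11 = 1, so (-194/11) = 1.
Legendre symbol 1 ⇒ 11 is split.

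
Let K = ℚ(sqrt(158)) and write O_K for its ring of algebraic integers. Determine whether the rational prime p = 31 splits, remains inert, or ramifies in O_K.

d = 158 ≡ 2 (mod 4), so O_K = ℤ[√158] and disc(K) = 4d = 632.
31 ∤ 632, so 31 is unramified.
Compute (158/31) via Euler: 3^((31-1)/2) mod 31 = 30, so (158/31) = -1.
Legendre symbol -1 ⇒ 31 is inert.

31 remains inert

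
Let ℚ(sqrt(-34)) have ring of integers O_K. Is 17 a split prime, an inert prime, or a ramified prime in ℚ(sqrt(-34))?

d = -34 ≡ 2 (mod 4), so O_K = ℤ[√-34] and disc(K) = 4d = -136.
disc(K) = -136 = 17·(-8), so p = 17 is ramified.

ramified — (17) = 𝔭²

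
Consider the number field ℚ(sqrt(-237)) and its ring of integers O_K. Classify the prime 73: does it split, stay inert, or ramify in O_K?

-237 mod 4 = 3, hence disc K = 4·(-237) = -948 and O_K = ℤ[√-237].
disc(K) = -948 is not divisible by 73; 73 is unramified.
Legendre symbol by Euler's criterion: (-237/73) ≡ (-237)^36 ≡ 1 (mod 73), i.e. (-237/73) = 1.
Legendre symbol 1 ⇒ 73 is split.

split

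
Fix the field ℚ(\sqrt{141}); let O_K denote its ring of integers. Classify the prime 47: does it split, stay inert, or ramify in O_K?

47 is ramified

141 mod 4 = 1, hence disc K = 141 and O_K = ℤ[(1+√141)/2].
Ramification test: 47 | 141. The prime 47 ramifies in K.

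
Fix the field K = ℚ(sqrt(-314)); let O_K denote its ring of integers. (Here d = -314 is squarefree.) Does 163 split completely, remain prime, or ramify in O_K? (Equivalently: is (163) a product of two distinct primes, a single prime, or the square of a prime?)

d = -314 ≡ 2 (mod 4), so O_K = ℤ[√-314] and disc(K) = 4d = -1256.
Since gcd(163, -1256) = 1 the prime 163 does not ramify.
Euler's criterion: (-314)^81 mod 163 = 162. Thus (-314|163) = -1.
(-314/163) = -1, so 163 is inert.

remains prime (inert)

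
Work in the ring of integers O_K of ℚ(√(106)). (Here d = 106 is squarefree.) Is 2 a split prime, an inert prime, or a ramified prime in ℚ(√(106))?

p ramifies

Since 106 ≢ 1 mod 4, the ring of integers is ℤ[√106] with discriminant 4·106 = 424.
2 divides disc(K) = 424, so 2 ramifies.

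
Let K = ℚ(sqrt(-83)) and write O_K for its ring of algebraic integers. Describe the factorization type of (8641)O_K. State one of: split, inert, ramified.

split — (8641) = 𝔭₁𝔭₂ with 𝔭₁ ≠ 𝔭₂

-83 mod 4 = 1, hence disc K = -83 and O_K = ℤ[(1+√-83)/2].
disc(K) = -83 is not divisible by 8641; 8641 is unramified.
Compute (-83/8641) via Euler: 8558^((8641-1)/2) mod 8641 = 1, so (-83/8641) = 1.
(-83/8641) = 1, so 8641 splits.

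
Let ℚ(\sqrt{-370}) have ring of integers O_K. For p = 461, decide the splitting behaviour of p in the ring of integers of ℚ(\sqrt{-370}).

splits completely

Since -370 ≢ 1 mod 4, the ring of integers is ℤ[√-370] with discriminant 4·(-370) = -1480.
disc(K) = -1480 is not divisible by 461; 461 is unramified.
Legendre symbol by Euler's criterion: (-370/461) ≡ (-370)^230 ≡ 1 (mod 461), i.e. (-370/461) = 1.
d is a quadratic residue mod p, hence 461 splits in O_K.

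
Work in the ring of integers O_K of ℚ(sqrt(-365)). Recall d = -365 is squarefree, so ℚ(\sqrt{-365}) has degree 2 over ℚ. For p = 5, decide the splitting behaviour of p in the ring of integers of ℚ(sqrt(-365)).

5 is ramified

d = -365 ≡ 3 (mod 4), so O_K = ℤ[√-365] and disc(K) = 4d = -1460.
disc(K) = -1460 = 5·(-292), so p = 5 is ramified.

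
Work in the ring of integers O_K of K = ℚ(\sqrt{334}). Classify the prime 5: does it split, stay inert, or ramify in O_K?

Since 334 ≢ 1 mod 4, the ring of integers is ℤ[√334] with discriminant 4·334 = 1336.
Since gcd(5, 1336) = 1 the prime 5 does not ramify.
Euler's criterion: 334^2 mod 5 = 1. Thus (334|5) = 1.
Legendre symbol 1 ⇒ 5 is split.

split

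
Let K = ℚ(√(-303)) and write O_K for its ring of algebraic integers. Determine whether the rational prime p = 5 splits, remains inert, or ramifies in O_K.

-303 mod 4 = 1, hence disc K = -303 and O_K = ℤ[(1+√-303)/2].
Since gcd(5, -303) = 1 the prime 5 does not ramify.
Euler's criterion: (-303)^2 mod 5 = 4. Thus (-303|5) = -1.
d is a non-residue mod p, hence 5 remains inert in O_K.

inert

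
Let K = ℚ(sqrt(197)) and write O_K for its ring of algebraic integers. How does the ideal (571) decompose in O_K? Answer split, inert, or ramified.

197 mod 4 = 1, hence disc K = 197 and O_K = ℤ[(1+√197)/2].
571 ∤ 197, so 571 is unramified.
(197/571) = 197^285 mod 571 = 570, giving Legendre symbol -1.
(197/571) = -1, so 571 is inert.

inert — (571) stays prime in O_K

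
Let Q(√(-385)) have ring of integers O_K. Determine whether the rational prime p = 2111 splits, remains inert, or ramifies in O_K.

split — (2111) = 𝔭₁𝔭₂ with 𝔭₁ ≠ 𝔭₂

d = -385 ≡ 3 (mod 4), so O_K = ℤ[√-385] and disc(K) = 4d = -1540.
disc(K) = -1540 is not divisible by 2111; 2111 is unramified.
Compute (-385/2111) via Euler: 1726^((2111-1)/2) mod 2111 = 1, so (-385/2111) = 1.
d is a quadratic residue mod p, hence 2111 splits in O_K.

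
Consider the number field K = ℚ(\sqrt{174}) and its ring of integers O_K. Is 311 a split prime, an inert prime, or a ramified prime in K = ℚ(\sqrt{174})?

Since 174 ≢ 1 mod 4, the ring of integers is ℤ[√174] with discriminant 4·174 = 696.
311 ∤ 696, so 311 is unramified.
Legendre symbol by Euler's criterion: (174/311) ≡ 174^155 ≡ 310 (mod 311), i.e. (174/311) = -1.
Legendre symbol -1 ⇒ 311 is inert.

311 remains inert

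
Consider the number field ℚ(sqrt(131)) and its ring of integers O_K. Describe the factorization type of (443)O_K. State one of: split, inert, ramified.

131 mod 4 = 3, hence disc K = 4·131 = 524 and O_K = ℤ[√131].
disc(K) = 524 is not divisible by 443; 443 is unramified.
Compute (131/443) via Euler: 131^((443-1)/2) mod 443 = 1, so (131/443) = 1.
(131/443) = 1, so 443 splits.

443 splits in O_K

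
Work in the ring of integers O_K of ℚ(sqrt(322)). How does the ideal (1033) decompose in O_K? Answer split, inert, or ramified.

Since 322 ≢ 1 mod 4, the ring of integers is ℤ[√322] with discriminant 4·322 = 1288.
1033 ∤ 1288, so 1033 is unramified.
Compute (322/1033) via Euler: 322^((1033-1)/2) mod 1033 = 1032, so (322/1033) = -1.
Legendre symbol -1 ⇒ 1033 is inert.

remains prime (inert)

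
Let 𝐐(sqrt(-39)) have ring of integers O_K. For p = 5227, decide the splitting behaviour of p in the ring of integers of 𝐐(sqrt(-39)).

split

d = -39 ≡ 1 (mod 4), so O_K = ℤ[(1+√-39)/2] and disc(K) = d = -39.
Since gcd(5227, -39) = 1 the prime 5227 does not ramify.
(-39/5227) = 5188^2613 mod 5227 = 1, giving Legendre symbol 1.
(-39/5227) = 1, so 5227 splits.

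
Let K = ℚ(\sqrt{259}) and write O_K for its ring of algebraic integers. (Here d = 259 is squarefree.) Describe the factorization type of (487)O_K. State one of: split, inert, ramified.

Since 259 ≢ 1 mod 4, the ring of integers is ℤ[√259] with discriminant 4·259 = 1036.
disc(K) = 1036 is not divisible by 487; 487 is unramified.
(259/487) = 259^243 mod 487 = 1, giving Legendre symbol 1.
Legendre symbol 1 ⇒ 487 is split.

split — (487) = 𝔭₁𝔭₂ with 𝔭₁ ≠ 𝔭₂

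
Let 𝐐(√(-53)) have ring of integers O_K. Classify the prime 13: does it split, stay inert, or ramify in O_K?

split — (13) = 𝔭₁𝔭₂ with 𝔭₁ ≠ 𝔭₂

d = -53 ≡ 3 (mod 4), so O_K = ℤ[√-53] and disc(K) = 4d = -212.
13 ∤ -212, so 13 is unramified.
Legendre symbol by Euler's criterion: (-53/13) ≡ (-53)^6 ≡ 1 (mod 13), i.e. (-53/13) = 1.
(-53/13) = 1, so 13 splits.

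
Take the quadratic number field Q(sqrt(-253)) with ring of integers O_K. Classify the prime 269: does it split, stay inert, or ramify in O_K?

Since -253 ≢ 1 mod 4, the ring of integers is ℤ[√-253] with discriminant 4·(-253) = -1012.
269 ∤ -1012, so 269 is unramified.
(-253/269) = 16^134 mod 269 = 1, giving Legendre symbol 1.
Legendre symbol 1 ⇒ 269 is split.

split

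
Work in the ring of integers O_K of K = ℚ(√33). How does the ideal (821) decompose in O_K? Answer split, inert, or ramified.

821 splits in O_K

33 mod 4 = 1, hence disc K = 33 and O_K = ℤ[(1+√33)/2].
Since gcd(821, 33) = 1 the prime 821 does not ramify.
Compute (33/821) via Euler: 33^((821-1)/2) mod 821 = 1, so (33/821) = 1.
(33/821) = 1, so 821 splits.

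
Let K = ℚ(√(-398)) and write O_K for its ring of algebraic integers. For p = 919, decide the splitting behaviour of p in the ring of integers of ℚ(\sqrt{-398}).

split — (919) = 𝔭₁𝔭₂ with 𝔭₁ ≠ 𝔭₂

-398 mod 4 = 2, hence disc K = 4·(-398) = -1592 and O_K = ℤ[√-398].
919 ∤ -1592, so 919 is unramified.
Legendre symbol by Euler's criterion: (-398/919) ≡ (-398)^459 ≡ 1 (mod 919), i.e. (-398/919) = 1.
Legendre symbol 1 ⇒ 919 is split.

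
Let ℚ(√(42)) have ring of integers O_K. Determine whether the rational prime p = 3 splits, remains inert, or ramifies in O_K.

42 mod 4 = 2, hence disc K = 4·42 = 168 and O_K = ℤ[√42].
Ramification test: 3 | 168. The prime 3 ramifies in K.

ramifies in O_K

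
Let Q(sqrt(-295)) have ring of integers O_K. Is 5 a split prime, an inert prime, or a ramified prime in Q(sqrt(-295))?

d = -295 ≡ 1 (mod 4), so O_K = ℤ[(1+√-295)/2] and disc(K) = d = -295.
Ramification test: 5 | -295. The prime 5 ramifies in K.

ramifies in O_K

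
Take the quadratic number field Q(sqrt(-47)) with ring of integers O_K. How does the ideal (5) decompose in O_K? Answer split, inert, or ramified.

inert — (5) stays prime in O_K

-47 mod 4 = 1, hence disc K = -47 and O_K = ℤ[(1+√-47)/2].
disc(K) = -47 is not divisible by 5; 5 is unramified.
Legendre symbol by Euler's criterion: (-47/5) ≡ (-47)^2 ≡ 4 (mod 5), i.e. (-47/5) = -1.
(-47/5) = -1, so 5 is inert.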